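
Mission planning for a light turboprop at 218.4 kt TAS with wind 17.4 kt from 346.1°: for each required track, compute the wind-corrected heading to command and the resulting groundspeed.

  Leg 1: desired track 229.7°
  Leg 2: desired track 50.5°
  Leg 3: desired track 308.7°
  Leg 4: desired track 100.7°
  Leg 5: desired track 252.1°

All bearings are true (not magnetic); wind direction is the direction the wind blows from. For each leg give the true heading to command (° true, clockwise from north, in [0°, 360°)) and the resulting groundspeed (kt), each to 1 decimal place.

Leg 1: desired track 229.7°; wind correction +4.1° → command heading 233.8°, groundspeed 225.6 kt
Leg 2: desired track 50.5°; wind correction -4.1° → command heading 46.4°, groundspeed 210.3 kt
Leg 3: desired track 308.7°; wind correction +2.8° → command heading 311.5°, groundspeed 204.3 kt
Leg 4: desired track 100.7°; wind correction -4.2° → command heading 96.5°, groundspeed 225.1 kt
Leg 5: desired track 252.1°; wind correction +4.6° → command heading 256.7°, groundspeed 218.9 kt

Leg 1: heading=233.8°, groundspeed=225.6 kt
Leg 2: heading=46.4°, groundspeed=210.3 kt
Leg 3: heading=311.5°, groundspeed=204.3 kt
Leg 4: heading=96.5°, groundspeed=225.1 kt
Leg 5: heading=256.7°, groundspeed=218.9 kt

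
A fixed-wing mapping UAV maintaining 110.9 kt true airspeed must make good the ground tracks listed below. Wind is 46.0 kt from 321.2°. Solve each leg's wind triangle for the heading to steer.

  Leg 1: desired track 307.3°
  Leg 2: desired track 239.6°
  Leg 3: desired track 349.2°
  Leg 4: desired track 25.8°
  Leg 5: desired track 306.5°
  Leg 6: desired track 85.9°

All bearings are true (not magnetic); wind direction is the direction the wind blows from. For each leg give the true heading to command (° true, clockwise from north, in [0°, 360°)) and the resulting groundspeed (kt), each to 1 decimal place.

Leg 1: desired track 307.3°; wind correction +5.7° → command heading 313.0°, groundspeed 65.7 kt
Leg 2: desired track 239.6°; wind correction +24.2° → command heading 263.8°, groundspeed 94.4 kt
Leg 3: desired track 349.2°; wind correction -11.2° → command heading 338.0°, groundspeed 68.2 kt
Leg 4: desired track 25.8°; wind correction -22.0° → command heading 3.8°, groundspeed 83.1 kt
Leg 5: desired track 306.5°; wind correction +6.0° → command heading 312.5°, groundspeed 65.8 kt
Leg 6: desired track 85.9°; wind correction -19.9° → command heading 66.0°, groundspeed 130.4 kt

Leg 1: heading=313.0°, groundspeed=65.7 kt
Leg 2: heading=263.8°, groundspeed=94.4 kt
Leg 3: heading=338.0°, groundspeed=68.2 kt
Leg 4: heading=3.8°, groundspeed=83.1 kt
Leg 5: heading=312.5°, groundspeed=65.8 kt
Leg 6: heading=66.0°, groundspeed=130.4 kt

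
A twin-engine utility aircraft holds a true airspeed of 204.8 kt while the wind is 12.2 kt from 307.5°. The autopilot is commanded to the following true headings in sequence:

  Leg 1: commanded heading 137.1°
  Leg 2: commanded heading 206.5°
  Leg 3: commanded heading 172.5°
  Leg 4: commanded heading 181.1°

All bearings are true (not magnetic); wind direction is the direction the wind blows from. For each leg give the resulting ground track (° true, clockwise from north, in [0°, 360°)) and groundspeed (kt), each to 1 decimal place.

Leg 1: track=136.6°, groundspeed=216.8 kt
Leg 2: track=203.2°, groundspeed=207.5 kt
Leg 3: track=170.2°, groundspeed=213.6 kt
Leg 4: track=178.4°, groundspeed=212.3 kt

Leg 1: heading 137.1°; drift -0.5° → track 136.6°, groundspeed 216.8 kt
Leg 2: heading 206.5°; drift -3.3° → track 203.2°, groundspeed 207.5 kt
Leg 3: heading 172.5°; drift -2.3° → track 170.2°, groundspeed 213.6 kt
Leg 4: heading 181.1°; drift -2.7° → track 178.4°, groundspeed 212.3 kt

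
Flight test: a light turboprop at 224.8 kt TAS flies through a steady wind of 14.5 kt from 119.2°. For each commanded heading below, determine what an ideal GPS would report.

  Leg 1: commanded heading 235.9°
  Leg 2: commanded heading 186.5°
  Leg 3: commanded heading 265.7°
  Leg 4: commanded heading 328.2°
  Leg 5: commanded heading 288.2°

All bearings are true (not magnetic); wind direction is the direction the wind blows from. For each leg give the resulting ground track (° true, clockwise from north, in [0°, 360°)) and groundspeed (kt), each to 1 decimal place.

Leg 1: track=239.1°, groundspeed=231.7 kt
Leg 2: track=190.0°, groundspeed=219.6 kt
Leg 3: track=267.6°, groundspeed=237.0 kt
Leg 4: track=326.5°, groundspeed=237.6 kt
Leg 5: track=288.9°, groundspeed=239.0 kt

Leg 1: heading 235.9°; drift +3.2° → track 239.1°, groundspeed 231.7 kt
Leg 2: heading 186.5°; drift +3.5° → track 190.0°, groundspeed 219.6 kt
Leg 3: heading 265.7°; drift +1.9° → track 267.6°, groundspeed 237.0 kt
Leg 4: heading 328.2°; drift -1.7° → track 326.5°, groundspeed 237.6 kt
Leg 5: heading 288.2°; drift +0.7° → track 288.9°, groundspeed 239.0 kt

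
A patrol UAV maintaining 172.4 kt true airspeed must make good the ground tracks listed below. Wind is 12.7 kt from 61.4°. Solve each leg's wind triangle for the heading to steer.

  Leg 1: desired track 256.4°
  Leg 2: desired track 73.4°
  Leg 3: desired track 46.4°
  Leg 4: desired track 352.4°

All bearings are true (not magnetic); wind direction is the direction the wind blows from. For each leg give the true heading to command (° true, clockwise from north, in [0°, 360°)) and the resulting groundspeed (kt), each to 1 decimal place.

Leg 1: desired track 256.4°; wind correction +1.1° → command heading 257.5°, groundspeed 184.6 kt
Leg 2: desired track 73.4°; wind correction -0.9° → command heading 72.5°, groundspeed 160.0 kt
Leg 3: desired track 46.4°; wind correction +1.1° → command heading 47.5°, groundspeed 160.1 kt
Leg 4: desired track 352.4°; wind correction +3.9° → command heading 356.3°, groundspeed 167.4 kt

Leg 1: heading=257.5°, groundspeed=184.6 kt
Leg 2: heading=72.5°, groundspeed=160.0 kt
Leg 3: heading=47.5°, groundspeed=160.1 kt
Leg 4: heading=356.3°, groundspeed=167.4 kt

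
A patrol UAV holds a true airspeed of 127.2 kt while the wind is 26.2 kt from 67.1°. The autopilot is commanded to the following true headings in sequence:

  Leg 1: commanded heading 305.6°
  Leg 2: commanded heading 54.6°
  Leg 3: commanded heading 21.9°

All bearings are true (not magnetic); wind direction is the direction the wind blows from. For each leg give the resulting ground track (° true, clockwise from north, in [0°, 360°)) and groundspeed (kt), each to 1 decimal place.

Leg 1: track=296.6°, groundspeed=142.6 kt
Leg 2: track=51.4°, groundspeed=101.8 kt
Leg 3: track=12.2°, groundspeed=110.3 kt

Leg 1: heading 305.6°; drift -9.0° → track 296.6°, groundspeed 142.6 kt
Leg 2: heading 54.6°; drift -3.2° → track 51.4°, groundspeed 101.8 kt
Leg 3: heading 21.9°; drift -9.7° → track 12.2°, groundspeed 110.3 kt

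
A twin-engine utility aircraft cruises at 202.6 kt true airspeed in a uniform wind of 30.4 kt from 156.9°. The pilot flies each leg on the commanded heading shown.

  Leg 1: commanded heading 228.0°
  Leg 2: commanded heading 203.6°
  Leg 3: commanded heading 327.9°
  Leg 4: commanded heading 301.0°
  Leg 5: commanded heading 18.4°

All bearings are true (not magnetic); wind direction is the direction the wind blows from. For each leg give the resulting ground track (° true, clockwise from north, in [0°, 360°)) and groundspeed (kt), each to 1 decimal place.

Leg 1: track=236.5°, groundspeed=194.9 kt
Leg 2: track=210.5°, groundspeed=183.1 kt
Leg 3: track=329.1°, groundspeed=232.7 kt
Leg 4: track=305.5°, groundspeed=227.9 kt
Leg 5: track=13.3°, groundspeed=226.3 kt

Leg 1: heading 228.0°; drift +8.5° → track 236.5°, groundspeed 194.9 kt
Leg 2: heading 203.6°; drift +6.9° → track 210.5°, groundspeed 183.1 kt
Leg 3: heading 327.9°; drift +1.2° → track 329.1°, groundspeed 232.7 kt
Leg 4: heading 301.0°; drift +4.5° → track 305.5°, groundspeed 227.9 kt
Leg 5: heading 18.4°; drift -5.1° → track 13.3°, groundspeed 226.3 kt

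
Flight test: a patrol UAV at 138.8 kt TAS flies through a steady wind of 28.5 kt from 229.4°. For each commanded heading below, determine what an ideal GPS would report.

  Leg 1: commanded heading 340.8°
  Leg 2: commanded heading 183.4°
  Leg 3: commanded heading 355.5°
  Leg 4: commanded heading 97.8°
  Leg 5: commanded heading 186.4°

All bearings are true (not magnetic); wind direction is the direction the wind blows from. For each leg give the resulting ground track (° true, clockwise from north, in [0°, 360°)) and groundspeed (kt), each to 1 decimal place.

Leg 1: track=350.9°, groundspeed=151.5 kt
Leg 2: track=173.6°, groundspeed=120.8 kt
Leg 3: track=3.9°, groundspeed=157.3 kt
Leg 4: track=90.1°, groundspeed=159.2 kt
Leg 5: track=177.0°, groundspeed=119.5 kt

Leg 1: heading 340.8°; drift +10.1° → track 350.9°, groundspeed 151.5 kt
Leg 2: heading 183.4°; drift -9.8° → track 173.6°, groundspeed 120.8 kt
Leg 3: heading 355.5°; drift +8.4° → track 3.9°, groundspeed 157.3 kt
Leg 4: heading 97.8°; drift -7.7° → track 90.1°, groundspeed 159.2 kt
Leg 5: heading 186.4°; drift -9.4° → track 177.0°, groundspeed 119.5 kt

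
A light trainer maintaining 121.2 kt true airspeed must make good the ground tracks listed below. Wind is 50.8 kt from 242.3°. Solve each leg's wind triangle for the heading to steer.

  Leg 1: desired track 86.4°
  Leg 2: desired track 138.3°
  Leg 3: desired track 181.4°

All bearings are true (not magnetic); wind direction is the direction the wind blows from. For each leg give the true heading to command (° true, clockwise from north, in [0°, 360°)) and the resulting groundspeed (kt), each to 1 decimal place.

Leg 1: heading=96.3°, groundspeed=165.8 kt
Leg 2: heading=162.3°, groundspeed=123.0 kt
Leg 3: heading=202.9°, groundspeed=88.1 kt

Leg 1: desired track 86.4°; wind correction +9.9° → command heading 96.3°, groundspeed 165.8 kt
Leg 2: desired track 138.3°; wind correction +24.0° → command heading 162.3°, groundspeed 123.0 kt
Leg 3: desired track 181.4°; wind correction +21.5° → command heading 202.9°, groundspeed 88.1 kt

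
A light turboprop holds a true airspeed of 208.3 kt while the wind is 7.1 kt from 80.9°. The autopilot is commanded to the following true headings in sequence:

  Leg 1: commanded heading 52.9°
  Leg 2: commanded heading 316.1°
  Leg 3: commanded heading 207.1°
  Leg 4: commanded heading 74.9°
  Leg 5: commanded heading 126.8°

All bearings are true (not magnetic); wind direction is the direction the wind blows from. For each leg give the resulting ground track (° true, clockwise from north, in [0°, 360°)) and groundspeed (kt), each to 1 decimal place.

Leg 1: track=52.0°, groundspeed=202.1 kt
Leg 2: track=314.5°, groundspeed=212.4 kt
Leg 3: track=208.6°, groundspeed=212.6 kt
Leg 4: track=74.7°, groundspeed=201.2 kt
Leg 5: track=128.2°, groundspeed=203.4 kt

Leg 1: heading 52.9°; drift -0.9° → track 52.0°, groundspeed 202.1 kt
Leg 2: heading 316.1°; drift -1.6° → track 314.5°, groundspeed 212.4 kt
Leg 3: heading 207.1°; drift +1.5° → track 208.6°, groundspeed 212.6 kt
Leg 4: heading 74.9°; drift -0.2° → track 74.7°, groundspeed 201.2 kt
Leg 5: heading 126.8°; drift +1.4° → track 128.2°, groundspeed 203.4 kt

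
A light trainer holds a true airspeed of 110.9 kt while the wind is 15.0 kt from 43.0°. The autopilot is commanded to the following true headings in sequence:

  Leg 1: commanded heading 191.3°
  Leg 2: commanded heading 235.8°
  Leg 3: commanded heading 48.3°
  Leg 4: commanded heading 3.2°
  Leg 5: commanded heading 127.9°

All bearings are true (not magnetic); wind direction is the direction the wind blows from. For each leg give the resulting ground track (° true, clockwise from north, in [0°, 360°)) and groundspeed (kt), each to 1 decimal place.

Leg 1: heading 191.3°; drift +3.6° → track 194.9°, groundspeed 123.9 kt
Leg 2: heading 235.8°; drift -1.5° → track 234.3°, groundspeed 125.6 kt
Leg 3: heading 48.3°; drift +0.8° → track 49.1°, groundspeed 96.0 kt
Leg 4: heading 3.2°; drift -5.5° → track 357.7°, groundspeed 99.8 kt
Leg 5: heading 127.9°; drift +7.8° → track 135.7°, groundspeed 110.6 kt

Leg 1: track=194.9°, groundspeed=123.9 kt
Leg 2: track=234.3°, groundspeed=125.6 kt
Leg 3: track=49.1°, groundspeed=96.0 kt
Leg 4: track=357.7°, groundspeed=99.8 kt
Leg 5: track=135.7°, groundspeed=110.6 kt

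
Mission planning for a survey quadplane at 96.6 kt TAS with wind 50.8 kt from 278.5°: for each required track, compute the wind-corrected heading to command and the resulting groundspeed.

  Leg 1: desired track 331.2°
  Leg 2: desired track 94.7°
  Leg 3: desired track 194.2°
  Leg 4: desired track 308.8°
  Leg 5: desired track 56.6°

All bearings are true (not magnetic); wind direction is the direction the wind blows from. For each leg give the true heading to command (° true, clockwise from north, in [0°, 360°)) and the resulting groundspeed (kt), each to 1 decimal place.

Leg 1: heading=306.5°, groundspeed=57.0 kt
Leg 2: heading=92.7°, groundspeed=147.2 kt
Leg 3: heading=225.8°, groundspeed=77.3 kt
Leg 4: heading=293.4°, groundspeed=49.3 kt
Leg 5: heading=36.0°, groundspeed=128.3 kt

Leg 1: desired track 331.2°; wind correction -24.7° → command heading 306.5°, groundspeed 57.0 kt
Leg 2: desired track 94.7°; wind correction -2.0° → command heading 92.7°, groundspeed 147.2 kt
Leg 3: desired track 194.2°; wind correction +31.6° → command heading 225.8°, groundspeed 77.3 kt
Leg 4: desired track 308.8°; wind correction -15.4° → command heading 293.4°, groundspeed 49.3 kt
Leg 5: desired track 56.6°; wind correction -20.6° → command heading 36.0°, groundspeed 128.3 kt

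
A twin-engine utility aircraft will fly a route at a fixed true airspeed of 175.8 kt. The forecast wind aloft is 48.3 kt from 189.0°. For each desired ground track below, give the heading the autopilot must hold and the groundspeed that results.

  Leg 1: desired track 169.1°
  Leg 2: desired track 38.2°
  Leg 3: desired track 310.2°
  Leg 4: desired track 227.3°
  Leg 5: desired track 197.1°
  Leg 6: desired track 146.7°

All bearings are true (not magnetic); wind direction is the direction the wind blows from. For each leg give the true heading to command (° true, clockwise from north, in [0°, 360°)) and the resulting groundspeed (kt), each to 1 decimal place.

Leg 1: desired track 169.1°; wind correction +5.4° → command heading 174.5°, groundspeed 129.6 kt
Leg 2: desired track 38.2°; wind correction +7.7° → command heading 45.9°, groundspeed 216.4 kt
Leg 3: desired track 310.2°; wind correction -13.6° → command heading 296.6°, groundspeed 195.9 kt
Leg 4: desired track 227.3°; wind correction -9.8° → command heading 217.5°, groundspeed 135.3 kt
Leg 5: desired track 197.1°; wind correction -2.2° → command heading 194.9°, groundspeed 127.9 kt
Leg 6: desired track 146.7°; wind correction +10.7° → command heading 157.4°, groundspeed 137.0 kt

Leg 1: heading=174.5°, groundspeed=129.6 kt
Leg 2: heading=45.9°, groundspeed=216.4 kt
Leg 3: heading=296.6°, groundspeed=195.9 kt
Leg 4: heading=217.5°, groundspeed=135.3 kt
Leg 5: heading=194.9°, groundspeed=127.9 kt
Leg 6: heading=157.4°, groundspeed=137.0 kt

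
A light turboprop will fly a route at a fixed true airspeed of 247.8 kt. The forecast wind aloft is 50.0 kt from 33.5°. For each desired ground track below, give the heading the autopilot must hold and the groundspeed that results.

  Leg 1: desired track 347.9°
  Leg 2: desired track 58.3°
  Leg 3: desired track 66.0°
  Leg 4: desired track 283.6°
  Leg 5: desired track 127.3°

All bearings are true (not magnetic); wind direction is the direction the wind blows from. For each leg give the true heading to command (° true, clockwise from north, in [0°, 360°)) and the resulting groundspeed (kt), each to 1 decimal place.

Leg 1: heading=356.2°, groundspeed=210.2 kt
Leg 2: heading=53.4°, groundspeed=201.5 kt
Leg 3: heading=59.8°, groundspeed=204.2 kt
Leg 4: heading=294.5°, groundspeed=260.3 kt
Leg 5: heading=115.7°, groundspeed=246.0 kt

Leg 1: desired track 347.9°; wind correction +8.3° → command heading 356.2°, groundspeed 210.2 kt
Leg 2: desired track 58.3°; wind correction -4.9° → command heading 53.4°, groundspeed 201.5 kt
Leg 3: desired track 66.0°; wind correction -6.2° → command heading 59.8°, groundspeed 204.2 kt
Leg 4: desired track 283.6°; wind correction +10.9° → command heading 294.5°, groundspeed 260.3 kt
Leg 5: desired track 127.3°; wind correction -11.6° → command heading 115.7°, groundspeed 246.0 kt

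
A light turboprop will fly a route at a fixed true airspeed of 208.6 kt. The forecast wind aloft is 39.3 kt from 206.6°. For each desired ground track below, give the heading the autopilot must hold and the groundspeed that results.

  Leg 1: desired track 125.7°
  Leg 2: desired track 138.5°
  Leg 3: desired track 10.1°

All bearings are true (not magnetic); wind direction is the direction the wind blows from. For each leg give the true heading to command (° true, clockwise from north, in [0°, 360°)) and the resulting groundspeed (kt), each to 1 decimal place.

Leg 1: desired track 125.7°; wind correction +10.7° → command heading 136.4°, groundspeed 198.7 kt
Leg 2: desired track 138.5°; wind correction +10.1° → command heading 148.6°, groundspeed 190.7 kt
Leg 3: desired track 10.1°; wind correction -3.1° → command heading 7.0°, groundspeed 246.0 kt

Leg 1: heading=136.4°, groundspeed=198.7 kt
Leg 2: heading=148.6°, groundspeed=190.7 kt
Leg 3: heading=7.0°, groundspeed=246.0 kt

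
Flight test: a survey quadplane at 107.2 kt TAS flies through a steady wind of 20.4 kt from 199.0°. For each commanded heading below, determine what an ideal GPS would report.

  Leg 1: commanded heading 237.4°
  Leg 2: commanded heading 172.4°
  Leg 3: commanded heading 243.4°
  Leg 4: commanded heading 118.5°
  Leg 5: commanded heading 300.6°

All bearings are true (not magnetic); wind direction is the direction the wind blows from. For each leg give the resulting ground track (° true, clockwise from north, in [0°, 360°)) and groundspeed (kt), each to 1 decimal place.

Leg 1: track=245.3°, groundspeed=92.1 kt
Leg 2: track=166.5°, groundspeed=89.4 kt
Leg 3: track=252.2°, groundspeed=93.7 kt
Leg 4: track=107.5°, groundspeed=105.8 kt
Leg 5: track=310.8°, groundspeed=113.1 kt

Leg 1: heading 237.4°; drift +7.9° → track 245.3°, groundspeed 92.1 kt
Leg 2: heading 172.4°; drift -5.9° → track 166.5°, groundspeed 89.4 kt
Leg 3: heading 243.4°; drift +8.8° → track 252.2°, groundspeed 93.7 kt
Leg 4: heading 118.5°; drift -11.0° → track 107.5°, groundspeed 105.8 kt
Leg 5: heading 300.6°; drift +10.2° → track 310.8°, groundspeed 113.1 kt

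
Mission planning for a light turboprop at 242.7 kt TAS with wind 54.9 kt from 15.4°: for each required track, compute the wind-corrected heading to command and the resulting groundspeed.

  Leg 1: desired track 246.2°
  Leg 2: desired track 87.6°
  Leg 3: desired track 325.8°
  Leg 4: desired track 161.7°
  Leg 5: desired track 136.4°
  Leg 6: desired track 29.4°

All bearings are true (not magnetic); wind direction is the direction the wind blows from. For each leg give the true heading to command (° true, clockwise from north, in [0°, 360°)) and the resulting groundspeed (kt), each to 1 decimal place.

Leg 1: heading=256.3°, groundspeed=273.6 kt
Leg 2: heading=75.2°, groundspeed=220.2 kt
Leg 3: heading=335.7°, groundspeed=203.5 kt
Leg 4: heading=154.5°, groundspeed=286.5 kt
Leg 5: heading=125.2°, groundspeed=266.4 kt
Leg 6: heading=26.3°, groundspeed=189.1 kt

Leg 1: desired track 246.2°; wind correction +10.1° → command heading 256.3°, groundspeed 273.6 kt
Leg 2: desired track 87.6°; wind correction -12.4° → command heading 75.2°, groundspeed 220.2 kt
Leg 3: desired track 325.8°; wind correction +9.9° → command heading 335.7°, groundspeed 203.5 kt
Leg 4: desired track 161.7°; wind correction -7.2° → command heading 154.5°, groundspeed 286.5 kt
Leg 5: desired track 136.4°; wind correction -11.2° → command heading 125.2°, groundspeed 266.4 kt
Leg 6: desired track 29.4°; wind correction -3.1° → command heading 26.3°, groundspeed 189.1 kt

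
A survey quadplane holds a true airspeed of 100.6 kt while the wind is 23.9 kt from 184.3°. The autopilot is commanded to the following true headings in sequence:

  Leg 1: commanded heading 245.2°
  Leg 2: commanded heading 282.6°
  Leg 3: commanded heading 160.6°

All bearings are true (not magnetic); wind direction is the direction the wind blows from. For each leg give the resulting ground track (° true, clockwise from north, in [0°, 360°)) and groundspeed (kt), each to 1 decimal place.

Leg 1: heading 245.2°; drift +13.2° → track 258.4°, groundspeed 91.4 kt
Leg 2: heading 282.6°; drift +12.8° → track 295.4°, groundspeed 106.7 kt
Leg 3: heading 160.6°; drift -7.0° → track 153.6°, groundspeed 79.3 kt

Leg 1: track=258.4°, groundspeed=91.4 kt
Leg 2: track=295.4°, groundspeed=106.7 kt
Leg 3: track=153.6°, groundspeed=79.3 kt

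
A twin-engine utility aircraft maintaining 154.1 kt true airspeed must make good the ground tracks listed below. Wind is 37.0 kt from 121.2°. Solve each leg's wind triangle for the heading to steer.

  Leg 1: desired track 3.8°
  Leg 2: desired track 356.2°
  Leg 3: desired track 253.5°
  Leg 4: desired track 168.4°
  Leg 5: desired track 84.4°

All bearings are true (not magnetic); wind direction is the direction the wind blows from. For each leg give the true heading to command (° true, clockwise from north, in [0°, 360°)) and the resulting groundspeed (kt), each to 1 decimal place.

Leg 1: heading=16.1°, groundspeed=167.6 kt
Leg 2: heading=7.5°, groundspeed=172.3 kt
Leg 3: heading=243.3°, groundspeed=176.6 kt
Leg 4: heading=158.3°, groundspeed=126.6 kt
Leg 5: heading=92.7°, groundspeed=122.9 kt

Leg 1: desired track 3.8°; wind correction +12.3° → command heading 16.1°, groundspeed 167.6 kt
Leg 2: desired track 356.2°; wind correction +11.3° → command heading 7.5°, groundspeed 172.3 kt
Leg 3: desired track 253.5°; wind correction -10.2° → command heading 243.3°, groundspeed 176.6 kt
Leg 4: desired track 168.4°; wind correction -10.1° → command heading 158.3°, groundspeed 126.6 kt
Leg 5: desired track 84.4°; wind correction +8.3° → command heading 92.7°, groundspeed 122.9 kt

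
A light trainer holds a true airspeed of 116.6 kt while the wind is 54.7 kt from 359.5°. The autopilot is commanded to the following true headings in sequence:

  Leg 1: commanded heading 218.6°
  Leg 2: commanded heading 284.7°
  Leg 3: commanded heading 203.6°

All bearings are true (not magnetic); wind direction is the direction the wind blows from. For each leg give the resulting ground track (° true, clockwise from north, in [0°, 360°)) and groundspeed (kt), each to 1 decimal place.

Leg 1: heading 218.6°; drift -12.2° → track 206.4°, groundspeed 162.7 kt
Leg 2: heading 284.7°; drift -27.3° → track 257.4°, groundspeed 115.1 kt
Leg 3: heading 203.6°; drift -7.6° → track 196.0°, groundspeed 168.0 kt

Leg 1: track=206.4°, groundspeed=162.7 kt
Leg 2: track=257.4°, groundspeed=115.1 kt
Leg 3: track=196.0°, groundspeed=168.0 kt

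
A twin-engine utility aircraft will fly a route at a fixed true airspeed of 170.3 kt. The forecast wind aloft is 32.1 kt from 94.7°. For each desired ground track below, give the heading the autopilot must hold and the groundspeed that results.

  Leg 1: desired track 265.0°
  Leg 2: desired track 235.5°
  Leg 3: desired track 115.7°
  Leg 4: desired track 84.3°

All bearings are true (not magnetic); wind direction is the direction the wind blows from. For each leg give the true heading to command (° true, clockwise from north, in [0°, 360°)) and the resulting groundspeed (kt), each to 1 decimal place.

Leg 1: heading=263.2°, groundspeed=201.9 kt
Leg 2: heading=228.7°, groundspeed=194.0 kt
Leg 3: heading=111.8°, groundspeed=139.9 kt
Leg 4: heading=86.2°, groundspeed=138.6 kt

Leg 1: desired track 265.0°; wind correction -1.8° → command heading 263.2°, groundspeed 201.9 kt
Leg 2: desired track 235.5°; wind correction -6.8° → command heading 228.7°, groundspeed 194.0 kt
Leg 3: desired track 115.7°; wind correction -3.9° → command heading 111.8°, groundspeed 139.9 kt
Leg 4: desired track 84.3°; wind correction +1.9° → command heading 86.2°, groundspeed 138.6 kt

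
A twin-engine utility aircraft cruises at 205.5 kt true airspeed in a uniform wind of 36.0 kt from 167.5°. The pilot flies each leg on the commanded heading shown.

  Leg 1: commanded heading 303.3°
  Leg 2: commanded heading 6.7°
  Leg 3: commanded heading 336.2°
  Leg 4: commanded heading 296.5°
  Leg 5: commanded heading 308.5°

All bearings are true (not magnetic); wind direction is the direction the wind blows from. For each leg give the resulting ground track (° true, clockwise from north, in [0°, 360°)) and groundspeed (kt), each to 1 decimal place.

Leg 1: track=309.5°, groundspeed=232.7 kt
Leg 2: track=3.9°, groundspeed=239.8 kt
Leg 3: track=337.9°, groundspeed=240.9 kt
Leg 4: track=303.5°, groundspeed=229.9 kt
Leg 5: track=314.0°, groundspeed=234.6 kt

Leg 1: heading 303.3°; drift +6.2° → track 309.5°, groundspeed 232.7 kt
Leg 2: heading 6.7°; drift -2.8° → track 3.9°, groundspeed 239.8 kt
Leg 3: heading 336.2°; drift +1.7° → track 337.9°, groundspeed 240.9 kt
Leg 4: heading 296.5°; drift +7.0° → track 303.5°, groundspeed 229.9 kt
Leg 5: heading 308.5°; drift +5.5° → track 314.0°, groundspeed 234.6 kt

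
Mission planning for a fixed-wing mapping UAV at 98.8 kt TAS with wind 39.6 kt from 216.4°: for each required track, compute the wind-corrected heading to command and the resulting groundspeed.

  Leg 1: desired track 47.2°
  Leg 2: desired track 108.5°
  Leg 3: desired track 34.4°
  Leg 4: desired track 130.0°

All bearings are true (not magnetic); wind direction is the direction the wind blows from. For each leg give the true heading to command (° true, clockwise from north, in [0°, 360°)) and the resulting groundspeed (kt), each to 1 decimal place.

Leg 1: desired track 47.2°; wind correction +4.3° → command heading 51.5°, groundspeed 137.4 kt
Leg 2: desired track 108.5°; wind correction +22.4° → command heading 130.9°, groundspeed 103.5 kt
Leg 3: desired track 34.4°; wind correction -0.8° → command heading 33.6°, groundspeed 138.4 kt
Leg 4: desired track 130.0°; wind correction +23.6° → command heading 153.6°, groundspeed 88.1 kt

Leg 1: heading=51.5°, groundspeed=137.4 kt
Leg 2: heading=130.9°, groundspeed=103.5 kt
Leg 3: heading=33.6°, groundspeed=138.4 kt
Leg 4: heading=153.6°, groundspeed=88.1 kt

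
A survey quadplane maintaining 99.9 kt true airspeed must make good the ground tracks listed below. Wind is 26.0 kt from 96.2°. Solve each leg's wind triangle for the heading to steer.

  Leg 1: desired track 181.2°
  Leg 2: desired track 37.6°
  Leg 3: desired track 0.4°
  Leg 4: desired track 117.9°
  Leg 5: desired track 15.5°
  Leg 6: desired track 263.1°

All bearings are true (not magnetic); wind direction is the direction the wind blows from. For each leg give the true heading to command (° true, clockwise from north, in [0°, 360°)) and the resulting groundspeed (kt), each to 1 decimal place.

Leg 1: heading=166.2°, groundspeed=94.2 kt
Leg 2: heading=50.4°, groundspeed=83.9 kt
Leg 3: heading=15.4°, groundspeed=99.1 kt
Leg 4: heading=112.4°, groundspeed=75.3 kt
Leg 5: heading=30.4°, groundspeed=92.3 kt
Leg 6: heading=259.7°, groundspeed=125.0 kt

Leg 1: desired track 181.2°; wind correction -15.0° → command heading 166.2°, groundspeed 94.2 kt
Leg 2: desired track 37.6°; wind correction +12.8° → command heading 50.4°, groundspeed 83.9 kt
Leg 3: desired track 0.4°; wind correction +15.0° → command heading 15.4°, groundspeed 99.1 kt
Leg 4: desired track 117.9°; wind correction -5.5° → command heading 112.4°, groundspeed 75.3 kt
Leg 5: desired track 15.5°; wind correction +14.9° → command heading 30.4°, groundspeed 92.3 kt
Leg 6: desired track 263.1°; wind correction -3.4° → command heading 259.7°, groundspeed 125.0 kt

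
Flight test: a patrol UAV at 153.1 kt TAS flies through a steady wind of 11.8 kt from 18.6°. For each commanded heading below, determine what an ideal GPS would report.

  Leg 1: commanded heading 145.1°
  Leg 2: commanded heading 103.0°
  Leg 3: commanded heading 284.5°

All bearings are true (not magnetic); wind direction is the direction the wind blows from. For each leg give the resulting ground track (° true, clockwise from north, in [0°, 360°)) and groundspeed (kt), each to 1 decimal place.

Leg 1: heading 145.1°; drift +3.4° → track 148.5°, groundspeed 160.4 kt
Leg 2: heading 103.0°; drift +4.4° → track 107.4°, groundspeed 152.4 kt
Leg 3: heading 284.5°; drift -4.4° → track 280.1°, groundspeed 154.4 kt

Leg 1: track=148.5°, groundspeed=160.4 kt
Leg 2: track=107.4°, groundspeed=152.4 kt
Leg 3: track=280.1°, groundspeed=154.4 kt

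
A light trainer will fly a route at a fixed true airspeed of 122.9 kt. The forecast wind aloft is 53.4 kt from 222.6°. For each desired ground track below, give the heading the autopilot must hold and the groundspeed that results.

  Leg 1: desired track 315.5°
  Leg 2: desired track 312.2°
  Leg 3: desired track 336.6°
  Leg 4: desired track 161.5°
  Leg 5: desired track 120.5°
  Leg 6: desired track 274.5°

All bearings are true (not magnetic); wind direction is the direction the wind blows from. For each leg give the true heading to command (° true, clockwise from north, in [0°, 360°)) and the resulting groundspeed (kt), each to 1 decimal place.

Leg 1: heading=289.8°, groundspeed=113.4 kt
Leg 2: heading=286.4°, groundspeed=110.3 kt
Leg 3: heading=313.2°, groundspeed=134.5 kt
Leg 4: heading=183.9°, groundspeed=87.9 kt
Leg 5: heading=145.6°, groundspeed=122.5 kt
Leg 6: heading=254.5°, groundspeed=82.5 kt

Leg 1: desired track 315.5°; wind correction -25.7° → command heading 289.8°, groundspeed 113.4 kt
Leg 2: desired track 312.2°; wind correction -25.8° → command heading 286.4°, groundspeed 110.3 kt
Leg 3: desired track 336.6°; wind correction -23.4° → command heading 313.2°, groundspeed 134.5 kt
Leg 4: desired track 161.5°; wind correction +22.4° → command heading 183.9°, groundspeed 87.9 kt
Leg 5: desired track 120.5°; wind correction +25.1° → command heading 145.6°, groundspeed 122.5 kt
Leg 6: desired track 274.5°; wind correction -20.0° → command heading 254.5°, groundspeed 82.5 kt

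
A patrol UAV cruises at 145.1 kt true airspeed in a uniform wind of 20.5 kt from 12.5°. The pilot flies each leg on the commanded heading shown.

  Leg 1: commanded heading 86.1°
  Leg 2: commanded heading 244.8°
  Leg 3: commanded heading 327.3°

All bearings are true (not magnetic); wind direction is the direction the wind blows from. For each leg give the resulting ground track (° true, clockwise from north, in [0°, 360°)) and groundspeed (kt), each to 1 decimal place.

Leg 1: track=94.1°, groundspeed=140.7 kt
Leg 2: track=238.9°, groundspeed=158.5 kt
Leg 3: track=320.9°, groundspeed=131.5 kt

Leg 1: heading 86.1°; drift +8.0° → track 94.1°, groundspeed 140.7 kt
Leg 2: heading 244.8°; drift -5.9° → track 238.9°, groundspeed 158.5 kt
Leg 3: heading 327.3°; drift -6.4° → track 320.9°, groundspeed 131.5 kt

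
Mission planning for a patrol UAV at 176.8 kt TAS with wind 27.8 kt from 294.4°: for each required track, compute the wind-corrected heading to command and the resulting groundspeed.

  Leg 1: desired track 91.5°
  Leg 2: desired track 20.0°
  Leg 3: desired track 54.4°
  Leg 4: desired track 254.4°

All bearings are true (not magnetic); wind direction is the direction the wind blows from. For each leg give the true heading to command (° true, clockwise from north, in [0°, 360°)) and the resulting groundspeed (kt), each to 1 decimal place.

Leg 1: heading=88.0°, groundspeed=202.1 kt
Leg 2: heading=11.0°, groundspeed=172.5 kt
Leg 3: heading=46.6°, groundspeed=189.1 kt
Leg 4: heading=260.2°, groundspeed=154.6 kt

Leg 1: desired track 91.5°; wind correction -3.5° → command heading 88.0°, groundspeed 202.1 kt
Leg 2: desired track 20.0°; wind correction -9.0° → command heading 11.0°, groundspeed 172.5 kt
Leg 3: desired track 54.4°; wind correction -7.8° → command heading 46.6°, groundspeed 189.1 kt
Leg 4: desired track 254.4°; wind correction +5.8° → command heading 260.2°, groundspeed 154.6 kt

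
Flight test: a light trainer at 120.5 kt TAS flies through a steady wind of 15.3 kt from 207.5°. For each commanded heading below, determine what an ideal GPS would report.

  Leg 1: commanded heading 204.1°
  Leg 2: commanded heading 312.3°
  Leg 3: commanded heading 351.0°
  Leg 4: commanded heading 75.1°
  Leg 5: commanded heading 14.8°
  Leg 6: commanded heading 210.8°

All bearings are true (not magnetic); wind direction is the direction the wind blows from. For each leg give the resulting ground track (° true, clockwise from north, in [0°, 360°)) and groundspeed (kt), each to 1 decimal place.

Leg 1: track=203.6°, groundspeed=105.2 kt
Leg 2: track=319.1°, groundspeed=125.3 kt
Leg 3: track=354.9°, groundspeed=133.1 kt
Leg 4: track=70.2°, groundspeed=131.3 kt
Leg 5: track=16.2°, groundspeed=135.5 kt
Leg 6: track=211.3°, groundspeed=105.2 kt

Leg 1: heading 204.1°; drift -0.5° → track 203.6°, groundspeed 105.2 kt
Leg 2: heading 312.3°; drift +6.8° → track 319.1°, groundspeed 125.3 kt
Leg 3: heading 351.0°; drift +3.9° → track 354.9°, groundspeed 133.1 kt
Leg 4: heading 75.1°; drift -4.9° → track 70.2°, groundspeed 131.3 kt
Leg 5: heading 14.8°; drift +1.4° → track 16.2°, groundspeed 135.5 kt
Leg 6: heading 210.8°; drift +0.5° → track 211.3°, groundspeed 105.2 kt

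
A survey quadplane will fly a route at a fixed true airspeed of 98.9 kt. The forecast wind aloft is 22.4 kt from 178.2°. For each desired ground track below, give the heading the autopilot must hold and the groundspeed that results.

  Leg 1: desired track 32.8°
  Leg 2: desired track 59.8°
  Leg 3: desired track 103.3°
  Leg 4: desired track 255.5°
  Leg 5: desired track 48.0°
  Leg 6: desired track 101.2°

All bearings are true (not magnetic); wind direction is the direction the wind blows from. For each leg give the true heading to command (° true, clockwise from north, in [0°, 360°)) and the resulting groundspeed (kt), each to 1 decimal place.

Leg 1: desired track 32.8°; wind correction +7.4° → command heading 40.2°, groundspeed 116.5 kt
Leg 2: desired track 59.8°; wind correction +11.5° → command heading 71.3°, groundspeed 107.6 kt
Leg 3: desired track 103.3°; wind correction +12.6° → command heading 115.9°, groundspeed 90.7 kt
Leg 4: desired track 255.5°; wind correction -12.8° → command heading 242.7°, groundspeed 91.5 kt
Leg 5: desired track 48.0°; wind correction +10.0° → command heading 58.0°, groundspeed 111.9 kt
Leg 6: desired track 101.2°; wind correction +12.7° → command heading 113.9°, groundspeed 91.4 kt

Leg 1: heading=40.2°, groundspeed=116.5 kt
Leg 2: heading=71.3°, groundspeed=107.6 kt
Leg 3: heading=115.9°, groundspeed=90.7 kt
Leg 4: heading=242.7°, groundspeed=91.5 kt
Leg 5: heading=58.0°, groundspeed=111.9 kt
Leg 6: heading=113.9°, groundspeed=91.4 kt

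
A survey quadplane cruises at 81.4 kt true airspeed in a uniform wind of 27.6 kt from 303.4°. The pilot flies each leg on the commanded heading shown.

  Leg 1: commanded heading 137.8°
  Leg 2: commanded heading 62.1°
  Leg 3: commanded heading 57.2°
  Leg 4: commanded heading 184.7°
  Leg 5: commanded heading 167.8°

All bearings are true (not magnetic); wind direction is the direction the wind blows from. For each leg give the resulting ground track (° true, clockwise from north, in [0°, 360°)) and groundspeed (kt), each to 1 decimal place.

Leg 1: heading 137.8°; drift -3.6° → track 134.2°, groundspeed 108.4 kt
Leg 2: heading 62.1°; drift +14.3° → track 76.4°, groundspeed 97.7 kt
Leg 3: heading 57.2°; drift +15.3° → track 72.5°, groundspeed 95.9 kt
Leg 4: heading 184.7°; drift -14.3° → track 170.4°, groundspeed 97.7 kt
Leg 5: heading 167.8°; drift -10.8° → track 157.0°, groundspeed 102.9 kt

Leg 1: track=134.2°, groundspeed=108.4 kt
Leg 2: track=76.4°, groundspeed=97.7 kt
Leg 3: track=72.5°, groundspeed=95.9 kt
Leg 4: track=170.4°, groundspeed=97.7 kt
Leg 5: track=157.0°, groundspeed=102.9 kt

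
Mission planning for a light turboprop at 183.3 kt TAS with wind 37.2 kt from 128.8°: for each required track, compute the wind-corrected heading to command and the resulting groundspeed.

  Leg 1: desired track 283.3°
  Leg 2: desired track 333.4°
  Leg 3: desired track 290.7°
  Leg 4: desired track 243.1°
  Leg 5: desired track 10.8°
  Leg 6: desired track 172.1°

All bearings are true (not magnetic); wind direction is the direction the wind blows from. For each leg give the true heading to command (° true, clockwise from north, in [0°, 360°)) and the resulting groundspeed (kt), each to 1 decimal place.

Leg 1: desired track 283.3°; wind correction -5.0° → command heading 278.3°, groundspeed 216.2 kt
Leg 2: desired track 333.4°; wind correction +4.8° → command heading 338.2°, groundspeed 216.5 kt
Leg 3: desired track 290.7°; wind correction -3.6° → command heading 287.1°, groundspeed 218.3 kt
Leg 4: desired track 243.1°; wind correction -10.7° → command heading 232.4°, groundspeed 195.4 kt
Leg 5: desired track 10.8°; wind correction +10.3° → command heading 21.1°, groundspeed 197.8 kt
Leg 6: desired track 172.1°; wind correction -8.0° → command heading 164.1°, groundspeed 154.4 kt

Leg 1: heading=278.3°, groundspeed=216.2 kt
Leg 2: heading=338.2°, groundspeed=216.5 kt
Leg 3: heading=287.1°, groundspeed=218.3 kt
Leg 4: heading=232.4°, groundspeed=195.4 kt
Leg 5: heading=21.1°, groundspeed=197.8 kt
Leg 6: heading=164.1°, groundspeed=154.4 kt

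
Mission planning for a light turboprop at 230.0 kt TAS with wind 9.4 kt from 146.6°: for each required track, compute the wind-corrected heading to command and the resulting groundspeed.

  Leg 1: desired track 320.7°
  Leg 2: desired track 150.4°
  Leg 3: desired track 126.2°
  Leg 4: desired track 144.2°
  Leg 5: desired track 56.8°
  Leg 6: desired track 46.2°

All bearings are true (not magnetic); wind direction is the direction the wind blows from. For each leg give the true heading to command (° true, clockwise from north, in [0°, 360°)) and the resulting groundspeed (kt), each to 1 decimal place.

Leg 1: desired track 320.7°; wind correction -0.2° → command heading 320.5°, groundspeed 239.3 kt
Leg 2: desired track 150.4°; wind correction -0.2° → command heading 150.2°, groundspeed 220.6 kt
Leg 3: desired track 126.2°; wind correction +0.8° → command heading 127.0°, groundspeed 221.2 kt
Leg 4: desired track 144.2°; wind correction +0.1° → command heading 144.3°, groundspeed 220.6 kt
Leg 5: desired track 56.8°; wind correction +2.3° → command heading 59.1°, groundspeed 229.8 kt
Leg 6: desired track 46.2°; wind correction +2.3° → command heading 48.5°, groundspeed 231.5 kt

Leg 1: heading=320.5°, groundspeed=239.3 kt
Leg 2: heading=150.2°, groundspeed=220.6 kt
Leg 3: heading=127.0°, groundspeed=221.2 kt
Leg 4: heading=144.3°, groundspeed=220.6 kt
Leg 5: heading=59.1°, groundspeed=229.8 kt
Leg 6: heading=48.5°, groundspeed=231.5 kt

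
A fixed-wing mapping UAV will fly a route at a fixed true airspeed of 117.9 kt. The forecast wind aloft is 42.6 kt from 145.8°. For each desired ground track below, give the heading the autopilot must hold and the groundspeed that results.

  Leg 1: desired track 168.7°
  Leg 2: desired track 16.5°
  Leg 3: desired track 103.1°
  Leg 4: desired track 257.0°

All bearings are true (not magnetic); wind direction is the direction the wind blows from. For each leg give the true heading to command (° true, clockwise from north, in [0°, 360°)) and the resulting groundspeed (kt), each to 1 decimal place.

Leg 1: heading=160.6°, groundspeed=77.5 kt
Leg 2: heading=32.7°, groundspeed=140.2 kt
Leg 3: heading=117.3°, groundspeed=83.0 kt
Leg 4: heading=237.3°, groundspeed=126.4 kt

Leg 1: desired track 168.7°; wind correction -8.1° → command heading 160.6°, groundspeed 77.5 kt
Leg 2: desired track 16.5°; wind correction +16.2° → command heading 32.7°, groundspeed 140.2 kt
Leg 3: desired track 103.1°; wind correction +14.2° → command heading 117.3°, groundspeed 83.0 kt
Leg 4: desired track 257.0°; wind correction -19.7° → command heading 237.3°, groundspeed 126.4 kt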